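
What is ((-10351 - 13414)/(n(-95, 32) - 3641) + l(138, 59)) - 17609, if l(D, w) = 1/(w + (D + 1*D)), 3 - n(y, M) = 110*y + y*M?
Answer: -58125047203/3300420 ≈ -17611.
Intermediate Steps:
n(y, M) = 3 - 110*y - M*y (n(y, M) = 3 - (110*y + y*M) = 3 - (110*y + M*y) = 3 + (-110*y - M*y) = 3 - 110*y - M*y)
l(D, w) = 1/(w + 2*D) (l(D, w) = 1/(w + (D + D)) = 1/(w + 2*D))
((-10351 - 13414)/(n(-95, 32) - 3641) + l(138, 59)) - 17609 = ((-10351 - 13414)/((3 - 110*(-95) - 1*32*(-95)) - 3641) + 1/(59 + 2*138)) - 17609 = (-23765/((3 + 10450 + 3040) - 3641) + 1/(59 + 276)) - 17609 = (-23765/(13493 - 3641) + 1/335) - 17609 = (-23765/9852 + 1/335) - 17609 = -7951423/3300420 - 17609 = -58125047203/3300420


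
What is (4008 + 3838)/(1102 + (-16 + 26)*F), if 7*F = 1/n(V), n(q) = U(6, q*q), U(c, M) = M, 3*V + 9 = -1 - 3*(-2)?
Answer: 439376/61757 ≈ 7.1146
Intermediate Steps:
V = -4/3 (V = -3 + (-1 - 3*(-2))/3 = -3 + (-1 + 6)/3 = -3 + (⅓)*5 = -3 + 5/3 = -4/3 ≈ -1.3333)
n(q) = q² (n(q) = q*q = q²)
F = 9/112 (F = 1/(7*((-4/3)²)) = 1/(7*(16/9)) = (⅐)*(9/16) = 9/112 ≈ 0.080357)
(4008 + 3838)/(1102 + (-16 + 26)*F) = (4008 + 3838)/(1102 + (-16 + 26)*(9/112)) = 7846/(1102 + 10*(9/112)) = 7846/(1102 + 45/56) = 7846/(61757/56) = 7846*(56/61757) = 439376/61757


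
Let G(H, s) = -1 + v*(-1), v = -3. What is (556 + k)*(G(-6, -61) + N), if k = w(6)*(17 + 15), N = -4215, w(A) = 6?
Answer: -3151324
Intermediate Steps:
G(H, s) = 2 (G(H, s) = -1 - 3*(-1) = -1 + 3 = 2)
k = 192 (k = 6*(17 + 15) = 6*32 = 192)
(556 + k)*(G(-6, -61) + N) = (556 + 192)*(2 - 4215) = 748*(-4213) = -3151324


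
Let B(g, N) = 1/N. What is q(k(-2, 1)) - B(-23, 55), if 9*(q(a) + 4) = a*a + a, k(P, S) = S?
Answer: -1879/495 ≈ -3.7960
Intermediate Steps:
q(a) = -4 + a/9 + a²/9 (q(a) = -4 + (a*a + a)/9 = -4 + (a² + a)/9 = -4 + (a + a²)/9 = -4 + (a/9 + a²/9) = -4 + a/9 + a²/9)
q(k(-2, 1)) - B(-23, 55) = (-4 + (⅑)*1 + (⅑)*1²) - 1/55 = (-4 + ⅑ + (⅑)*1) - 1*1/55 = (-4 + ⅑ + ⅑) - 1/55 = -34/9 - 1/55 = -1879/495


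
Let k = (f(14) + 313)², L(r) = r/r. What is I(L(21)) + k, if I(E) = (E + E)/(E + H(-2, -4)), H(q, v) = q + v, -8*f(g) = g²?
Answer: 1664637/20 ≈ 83232.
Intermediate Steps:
f(g) = -g²/8
L(r) = 1
I(E) = 2*E/(-6 + E) (I(E) = (E + E)/(E + (-2 - 4)) = (2*E)/(E - 6) = (2*E)/(-6 + E) = 2*E/(-6 + E))
k = 332929/4 (k = (-⅛*14² + 313)² = (-⅛*196 + 313)² = (-49/2 + 313)² = (577/2)² = 332929/4 ≈ 83232.)
I(L(21)) + k = 2*1/(-6 + 1) + 332929/4 = 2*1/(-5) + 332929/4 = 2*1*(-⅕) + 332929/4 = -⅖ + 332929/4 = 1664637/20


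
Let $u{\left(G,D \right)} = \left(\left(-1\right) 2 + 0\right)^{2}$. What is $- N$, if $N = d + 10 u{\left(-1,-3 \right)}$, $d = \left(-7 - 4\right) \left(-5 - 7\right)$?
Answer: $-172$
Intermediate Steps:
$u{\left(G,D \right)} = 4$ ($u{\left(G,D \right)} = \left(-2 + 0\right)^{2} = \left(-2\right)^{2} = 4$)
$d = 132$ ($d = \left(-11\right) \left(-12\right) = 132$)
$N = 172$ ($N = 132 + 10 \cdot 4 = 132 + 40 = 172$)
$- N = \left(-1\right) 172 = -172$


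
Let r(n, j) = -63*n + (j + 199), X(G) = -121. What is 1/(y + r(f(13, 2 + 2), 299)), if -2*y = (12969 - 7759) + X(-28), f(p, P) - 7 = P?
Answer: -2/5479 ≈ -0.00036503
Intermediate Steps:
f(p, P) = 7 + P
y = -5089/2 (y = -((12969 - 7759) - 121)/2 = -(5210 - 121)/2 = -½*5089 = -5089/2 ≈ -2544.5)
r(n, j) = 199 + j - 63*n (r(n, j) = -63*n + (199 + j) = 199 + j - 63*n)
1/(y + r(f(13, 2 + 2), 299)) = 1/(-5089/2 + (199 + 299 - 63*(7 + (2 + 2)))) = 1/(-5089/2 + (199 + 299 - 63*(7 + 4))) = 1/(-5089/2 + (199 + 299 - 63*11)) = 1/(-5089/2 + (199 + 299 - 693)) = 1/(-5089/2 - 195) = 1/(-5479/2) = -2/5479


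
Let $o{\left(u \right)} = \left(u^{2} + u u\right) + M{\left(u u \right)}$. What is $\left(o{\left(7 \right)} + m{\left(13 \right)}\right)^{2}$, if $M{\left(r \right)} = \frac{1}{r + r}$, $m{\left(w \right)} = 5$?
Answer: $\frac{101909025}{9604} \approx 10611.0$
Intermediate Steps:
$M{\left(r \right)} = \frac{1}{2 r}$
$o{\left(u \right)} = \frac{1}{2 u^{2}} + 2 u^{2}$ ($o{\left(u \right)} = \left(u^{2} + u u\right) + \frac{1}{2 u u} = \left(u^{2} + u^{2}\right) + \frac{1}{2 u^{2}} = 2 u^{2} + \frac{1}{2 u^{2}} = \frac{1}{2 u^{2}} + 2 u^{2}$)
$\left(o{\left(7 \right)} + m{\left(13 \right)}\right)^{2} = \left(\frac{1 + 4 \cdot 7^{4}}{2 \cdot 49} + 5\right)^{2} = \left(\frac{1}{2} \cdot \frac{1}{49} \left(1 + 4 \cdot 2401\right) + 5\right)^{2} = \left(\frac{1}{2} \cdot \frac{1}{49} \left(1 + 9604\right) + 5\right)^{2} = \left(\frac{1}{2} \cdot \frac{1}{49} \cdot 9605 + 5\right)^{2} = \left(\frac{9605}{98} + 5\right)^{2} = \left(\frac{10095}{98}\right)^{2} = \frac{101909025}{9604}$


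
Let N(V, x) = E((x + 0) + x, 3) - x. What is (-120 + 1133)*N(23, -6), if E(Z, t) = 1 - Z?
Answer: 19247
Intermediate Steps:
N(V, x) = 1 - 3*x (N(V, x) = (1 - ((x + 0) + x)) - x = (1 - (x + x)) - x = (1 - 2*x) - x = 1 - 3*x)
(-120 + 1133)*N(23, -6) = (-120 + 1133)*(1 - 3*(-6)) = 1013*(1 + 18) = 1013*19 = 19247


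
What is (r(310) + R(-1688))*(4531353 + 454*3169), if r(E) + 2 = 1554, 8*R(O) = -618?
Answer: 35217496021/4 ≈ 8.8044e+9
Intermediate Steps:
R(O) = -309/4 (R(O) = (⅛)*(-618) = -309/4)
r(E) = 1552 (r(E) = -2 + 1554 = 1552)
(r(310) + R(-1688))*(4531353 + 454*3169) = (1552 - 309/4)*(4531353 + 454*3169) = 5899*(4531353 + 1438726)/4 = (5899/4)*5970079 = 35217496021/4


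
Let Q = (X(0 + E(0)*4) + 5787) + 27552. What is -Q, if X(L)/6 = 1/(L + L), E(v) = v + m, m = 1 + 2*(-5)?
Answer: -400067/12 ≈ -33339.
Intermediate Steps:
m = -9 (m = 1 - 10 = -9)
E(v) = -9 + v (E(v) = v - 9 = -9 + v)
X(L) = 3/L (X(L) = 6/(L + L) = 6/((2*L)) = 6*(1/(2*L)) = 3/L)
Q = 400067/12 (Q = (3/(0 + (-9 + 0)*4) + 5787) + 27552 = (3/(0 - 9*4) + 5787) + 27552 = (3/(0 - 36) + 5787) + 27552 = (3/(-36) + 5787) + 27552 = (3*(-1/36) + 5787) + 27552 = (-1/12 + 5787) + 27552 = 69443/12 + 27552 = 400067/12 ≈ 33339.)
-Q = -1*400067/12 = -400067/12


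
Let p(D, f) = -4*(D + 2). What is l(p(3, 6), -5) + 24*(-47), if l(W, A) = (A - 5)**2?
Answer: -1028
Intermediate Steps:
p(D, f) = -8 - 4*D (p(D, f) = -4*(2 + D) = -8 - 4*D)
l(W, A) = (-5 + A)**2
l(p(3, 6), -5) + 24*(-47) = (-5 - 5)**2 + 24*(-47) = (-10)**2 - 1128 = 100 - 1128 = -1028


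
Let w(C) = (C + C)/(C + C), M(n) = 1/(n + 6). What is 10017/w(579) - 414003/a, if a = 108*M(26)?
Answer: -1013855/9 ≈ -1.1265e+5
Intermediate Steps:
M(n) = 1/(6 + n)
w(C) = 1 (w(C) = (2*C)/((2*C)) = (2*C)*(1/(2*C)) = 1)
a = 27/8 (a = 108/(6 + 26) = 108/32 = 108*(1/32) = 27/8 ≈ 3.3750)
10017/w(579) - 414003/a = 10017/1 - 414003/27/8 = 10017*1 - 414003*8/27 = 10017 - 1104008/9 = -1013855/9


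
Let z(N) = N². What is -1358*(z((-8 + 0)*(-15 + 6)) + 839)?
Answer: -8179234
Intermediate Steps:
-1358*(z((-8 + 0)*(-15 + 6)) + 839) = -1358*(((-8 + 0)*(-15 + 6))² + 839) = -1358*((-8*(-9))² + 839) = -1358*(72² + 839) = -1358*(5184 + 839) = -1358*6023 = -8179234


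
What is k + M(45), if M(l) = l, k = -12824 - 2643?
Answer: -15422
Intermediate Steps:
k = -15467
k + M(45) = -15467 + 45 = -15422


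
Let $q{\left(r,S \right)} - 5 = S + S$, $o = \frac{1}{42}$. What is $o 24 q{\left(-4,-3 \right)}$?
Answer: $- \frac{4}{7} \approx -0.57143$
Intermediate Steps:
$o = \frac{1}{42} \approx 0.02381$
$q{\left(r,S \right)} = 5 + 2 S$ ($q{\left(r,S \right)} = 5 + \left(S + S\right) = 5 + 2 S$)
$o 24 q{\left(-4,-3 \right)} = \frac{1}{42} \cdot 24 \left(5 + 2 \left(-3\right)\right) = \frac{4 \left(5 - 6\right)}{7} = \frac{4}{7} \left(-1\right) = - \frac{4}{7}$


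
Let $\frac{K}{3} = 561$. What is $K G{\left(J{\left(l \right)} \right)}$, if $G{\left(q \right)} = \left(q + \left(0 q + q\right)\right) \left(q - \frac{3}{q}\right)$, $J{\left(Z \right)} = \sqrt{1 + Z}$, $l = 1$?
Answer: $-3366$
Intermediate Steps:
$K = 1683$ ($K = 3 \cdot 561 = 1683$)
$G{\left(q \right)} = 2 q \left(q - \frac{3}{q}\right)$ ($G{\left(q \right)} = \left(q + \left(0 + q\right)\right) \left(q - \frac{3}{q}\right) = \left(q + q\right) \left(q - \frac{3}{q}\right) = 2 q \left(q - \frac{3}{q}\right)$)
$K G{\left(J{\left(l \right)} \right)} = 1683 \left(-6 + 2 \left(\sqrt{1 + 1}\right)^{2}\right) = 1683 \left(-6 + 2 \left(\sqrt{2}\right)^{2}\right) = 1683 \left(-6 + 2 \cdot 2\right) = 1683 \left(-6 + 4\right) = 1683 \left(-2\right) = -3366$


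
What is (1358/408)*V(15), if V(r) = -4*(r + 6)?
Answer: -4753/17 ≈ -279.59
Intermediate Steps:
V(r) = -24 - 4*r (V(r) = -4*(6 + r) = -24 - 4*r)
(1358/408)*V(15) = (1358/408)*(-24 - 4*15) = (1358*(1/408))*(-24 - 60) = (679/204)*(-84) = -4753/17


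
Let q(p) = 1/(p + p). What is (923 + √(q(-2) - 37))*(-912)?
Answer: -841776 - 456*I*√149 ≈ -8.4178e+5 - 5566.2*I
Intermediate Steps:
q(p) = 1/(2*p)
(923 + √(q(-2) - 37))*(-912) = (923 + √((½)/(-2) - 37))*(-912) = (923 + √((½)*(-½) - 37))*(-912) = (923 + √(-¼ - 37))*(-912) = (923 + √(-149/4))*(-912) = (923 + I*√149/2)*(-912) = -841776 - 456*I*√149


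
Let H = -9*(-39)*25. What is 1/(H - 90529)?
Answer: -1/81754 ≈ -1.2232e-5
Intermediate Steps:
H = 8775 (H = 351*25 = 8775)
1/(H - 90529) = 1/(8775 - 90529) = 1/(-81754) = -1/81754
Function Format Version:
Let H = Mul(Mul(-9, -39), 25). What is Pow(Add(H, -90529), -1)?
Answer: Rational(-1, 81754) ≈ -1.2232e-5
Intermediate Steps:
H = 8775 (H = Mul(351, 25) = 8775)
Pow(Add(H, -90529), -1) = Pow(Add(8775, -90529), -1) = Pow(-81754, -1) = Rational(-1, 81754)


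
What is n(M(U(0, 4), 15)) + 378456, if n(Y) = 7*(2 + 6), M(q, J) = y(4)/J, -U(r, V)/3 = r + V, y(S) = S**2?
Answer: 378512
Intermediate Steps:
U(r, V) = -3*V - 3*r (U(r, V) = -3*(r + V) = -3*(V + r) = -3*V - 3*r)
M(q, J) = 16/J (M(q, J) = 4**2/J = 16/J)
n(Y) = 56 (n(Y) = 7*8 = 56)
n(M(U(0, 4), 15)) + 378456 = 56 + 378456 = 378512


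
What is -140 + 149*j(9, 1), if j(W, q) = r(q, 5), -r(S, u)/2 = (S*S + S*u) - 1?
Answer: -1630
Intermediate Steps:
r(S, u) = 2 - 2*S² - 2*S*u (r(S, u) = -2*((S*S + S*u) - 1) = -2*((S² + S*u) - 1) = -2*(-1 + S² + S*u) = 2 - 2*S² - 2*S*u)
j(W, q) = 2 - 10*q - 2*q² (j(W, q) = 2 - 2*q² - 2*q*5 = 2 - 2*q² - 10*q = 2 - 10*q - 2*q²)
-140 + 149*j(9, 1) = -140 + 149*(2 - 10*1 - 2*1²) = -140 + 149*(2 - 10 - 2*1) = -140 + 149*(2 - 10 - 2) = -140 + 149*(-10) = -140 - 1490 = -1630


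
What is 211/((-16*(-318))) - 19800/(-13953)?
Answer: 34562161/23664288 ≈ 1.4605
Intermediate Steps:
211/((-16*(-318))) - 19800/(-13953) = 211/5088 - 19800*(-1/13953) = 211*(1/5088) + 6600/4651 = 211/5088 + 6600/4651 = 34562161/23664288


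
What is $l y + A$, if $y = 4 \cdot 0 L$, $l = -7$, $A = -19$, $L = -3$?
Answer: $-19$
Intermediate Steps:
$y = 0$ ($y = 4 \cdot 0 \left(-3\right) = 0 \left(-3\right) = 0$)
$l y + A = \left(-7\right) 0 - 19 = 0 - 19 = -19$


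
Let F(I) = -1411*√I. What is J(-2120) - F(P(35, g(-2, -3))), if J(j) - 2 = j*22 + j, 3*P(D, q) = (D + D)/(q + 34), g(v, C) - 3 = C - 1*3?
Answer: -48758 + 1411*√6510/93 ≈ -47534.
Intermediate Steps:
g(v, C) = C (g(v, C) = 3 + (C - 1*3) = 3 + (C - 3) = 3 + (-3 + C) = C)
P(D, q) = 2*D/(3*(34 + q)) (P(D, q) = ((D + D)/(q + 34))/3 = ((2*D)/(34 + q))/3 = (2*D/(34 + q))/3 = 2*D/(3*(34 + q)))
J(j) = 2 + 23*j (J(j) = 2 + (j*22 + j) = 2 + (22*j + j) = 2 + 23*j)
J(-2120) - F(P(35, g(-2, -3))) = (2 + 23*(-2120)) - (-1411)*√((⅔)*35/(34 - 3)) = (2 - 48760) - (-1411)*√((⅔)*35/31) = -48758 - (-1411)*√((⅔)*35*(1/31)) = -48758 - (-1411)*√(70/93) = -48758 - (-1411)*√6510/93 = -48758 + 1411*√6510/93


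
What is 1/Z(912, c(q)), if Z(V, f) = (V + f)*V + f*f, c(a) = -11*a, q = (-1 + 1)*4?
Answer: 1/831744 ≈ 1.2023e-6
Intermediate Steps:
q = 0 (q = 0*4 = 0)
Z(V, f) = f² + V*(V + f) (Z(V, f) = V*(V + f) + f² = f² + V*(V + f))
1/Z(912, c(q)) = 1/(912² + (-11*0)² + 912*(-11*0)) = 1/(831744 + 0² + 912*0) = 1/(831744 + 0 + 0) = 1/831744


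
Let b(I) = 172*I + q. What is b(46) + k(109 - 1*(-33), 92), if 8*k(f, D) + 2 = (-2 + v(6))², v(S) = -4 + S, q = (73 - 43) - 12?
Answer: 31719/4 ≈ 7929.8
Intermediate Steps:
q = 18 (q = 30 - 12 = 18)
k(f, D) = -¼ (k(f, D) = -¼ + (-2 + (-4 + 6))²/8 = -¼ + (-2 + 2)²/8 = -¼ + (⅛)*0² = -¼ + (⅛)*0 = -¼ + 0 = -¼)
b(I) = 18 + 172*I (b(I) = 172*I + 18 = 18 + 172*I)
b(46) + k(109 - 1*(-33), 92) = (18 + 172*46) - ¼ = (18 + 7912) - ¼ = 7930 - ¼ = 31719/4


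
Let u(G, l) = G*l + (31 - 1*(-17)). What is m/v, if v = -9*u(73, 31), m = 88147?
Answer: -88147/20799 ≈ -4.2380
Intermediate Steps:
u(G, l) = 48 + G*l (u(G, l) = G*l + (31 + 17) = G*l + 48 = 48 + G*l)
v = -20799 (v = -9*(48 + 73*31) = -9*(48 + 2263) = -9*2311 = -20799)
m/v = 88147/(-20799) = 88147*(-1/20799) = -88147/20799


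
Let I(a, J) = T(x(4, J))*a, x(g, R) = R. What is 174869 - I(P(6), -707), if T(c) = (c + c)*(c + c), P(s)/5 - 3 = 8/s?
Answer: -129436133/3 ≈ -4.3145e+7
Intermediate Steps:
P(s) = 15 + 40/s (P(s) = 15 + 5*(8/s) = 15 + 40/s)
T(c) = 4*c² (T(c) = (2*c)*(2*c) = 4*c²)
I(a, J) = 4*a*J² (I(a, J) = (4*J²)*a = 4*a*J²)
174869 - I(P(6), -707) = 174869 - 4*(15 + 40/6)*(-707)² = 174869 - 4*(15 + 40*(⅙))*499849 = 174869 - 4*(15 + 20/3)*499849 = 174869 - 4*65*499849/3 = 174869 - 1*129960740/3 = 174869 - 129960740/3 = -129436133/3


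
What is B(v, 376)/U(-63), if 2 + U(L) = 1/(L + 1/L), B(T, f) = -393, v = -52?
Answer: 1560210/8003 ≈ 194.95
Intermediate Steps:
U(L) = -2 + 1/(L + 1/L)
B(v, 376)/U(-63) = -393*(1 + (-63)²)/(-2 - 63 - 2*(-63)²) = -393*(1 + 3969)/(-2 - 63 - 2*3969) = -393*3970/(-2 - 63 - 7938) = -393/((1/3970)*(-8003)) = -393/(-8003/3970) = -393*(-3970/8003) = 1560210/8003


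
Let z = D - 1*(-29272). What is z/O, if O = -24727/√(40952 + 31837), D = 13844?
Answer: -43116*√72789/24727 ≈ -470.44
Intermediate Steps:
O = -24727*√72789/72789 ≈ -91.651
z = 43116 (z = 13844 - 1*(-29272) = 13844 + 29272 = 43116)
z/O = 43116/((-24727*√72789/72789)) = 43116*(-√72789/24727) = -43116*√72789/24727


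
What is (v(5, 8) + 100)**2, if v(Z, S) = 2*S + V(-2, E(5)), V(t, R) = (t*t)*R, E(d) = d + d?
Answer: 24336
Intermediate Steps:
E(d) = 2*d
V(t, R) = R*t**2 (V(t, R) = t**2*R = R*t**2)
v(Z, S) = 40 + 2*S (v(Z, S) = 2*S + (2*5)*(-2)**2 = 2*S + 10*4 = 2*S + 40 = 40 + 2*S)
(v(5, 8) + 100)**2 = ((40 + 2*8) + 100)**2 = ((40 + 16) + 100)**2 = (56 + 100)**2 = 156**2 = 24336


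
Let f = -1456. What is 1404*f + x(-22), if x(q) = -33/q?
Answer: -4088445/2 ≈ -2.0442e+6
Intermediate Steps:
1404*f + x(-22) = 1404*(-1456) - 33/(-22) = -2044224 - 33*(-1/22) = -2044224 + 3/2 = -4088445/2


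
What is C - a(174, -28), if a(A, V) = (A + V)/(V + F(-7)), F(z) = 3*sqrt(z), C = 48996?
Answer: 5929100/121 + 438*I*sqrt(7)/847 ≈ 49001.0 + 1.3682*I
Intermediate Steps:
a(A, V) = (A + V)/(V + 3*I*sqrt(7)) (a(A, V) = (A + V)/(V + 3*sqrt(-7)) = (A + V)/(V + 3*(I*sqrt(7))) = (A + V)/(V + 3*I*sqrt(7)))
C - a(174, -28) = 48996 - (174 - 28)/(-28 + 3*I*sqrt(7)) = 48996 - 146/(-28 + 3*I*sqrt(7))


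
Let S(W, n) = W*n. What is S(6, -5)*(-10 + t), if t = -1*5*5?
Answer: 1050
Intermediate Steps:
t = -25 (t = -5*5 = -25)
S(6, -5)*(-10 + t) = (6*(-5))*(-10 - 25) = -30*(-35) = 1050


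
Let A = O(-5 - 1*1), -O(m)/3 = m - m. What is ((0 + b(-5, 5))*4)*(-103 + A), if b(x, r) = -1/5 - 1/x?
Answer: 0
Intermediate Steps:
O(m) = 0 (O(m) = -3*(m - m) = -3*0 = 0)
b(x, r) = -1/5 - 1/x (b(x, r) = -1*1/5 - 1/x = -1/5 - 1/x)
A = 0
((0 + b(-5, 5))*4)*(-103 + A) = ((0 + (1/5)*(-5 - 1*(-5))/(-5))*4)*(-103 + 0) = ((0 + (1/5)*(-1/5)*(-5 + 5))*4)*(-103) = ((0 + (1/5)*(-1/5)*0)*4)*(-103) = ((0 + 0)*4)*(-103) = (0*4)*(-103) = 0*(-103) = 0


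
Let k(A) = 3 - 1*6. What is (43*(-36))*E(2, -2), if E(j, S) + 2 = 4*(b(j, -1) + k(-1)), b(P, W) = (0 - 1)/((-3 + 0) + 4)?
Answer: 27864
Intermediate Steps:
k(A) = -3 (k(A) = 3 - 6 = -3)
b(P, W) = -1 (b(P, W) = -1/(-3 + 4) = -1/1 = -1*1 = -1)
E(j, S) = -18 (E(j, S) = -2 + 4*(-1 - 3) = -2 + 4*(-4) = -2 - 16 = -18)
(43*(-36))*E(2, -2) = (43*(-36))*(-18) = -1548*(-18) = 27864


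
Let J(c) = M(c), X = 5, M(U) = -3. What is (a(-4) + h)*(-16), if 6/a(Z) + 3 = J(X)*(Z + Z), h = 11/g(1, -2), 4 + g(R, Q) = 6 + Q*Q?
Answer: -712/21 ≈ -33.905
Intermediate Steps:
J(c) = -3
g(R, Q) = 2 + Q² (g(R, Q) = -4 + (6 + Q*Q) = -4 + (6 + Q²) = 2 + Q²)
h = 11/6 (h = 11/(2 + (-2)²) = 11/(2 + 4) = 11/6 ≈ 1.8333)
a(Z) = 6/(-3 - 6*Z) (a(Z) = 6/(-3 - 3*(Z + Z)) = 6/(-3 - 6*Z))
(a(-4) + h)*(-16) = (2/(-1 - 2*(-4)) + 11/6)*(-16) = (2/(-1 + 8) + 11/6)*(-16) = (2/7 + 11/6)*(-16) = (89/42)*(-16) = -712/21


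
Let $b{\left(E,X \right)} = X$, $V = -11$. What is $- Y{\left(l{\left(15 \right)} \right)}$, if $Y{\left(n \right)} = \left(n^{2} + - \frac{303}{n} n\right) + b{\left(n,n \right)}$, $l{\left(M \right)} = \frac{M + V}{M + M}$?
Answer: $\frac{68141}{225} \approx 302.85$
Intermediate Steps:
$l{\left(M \right)} = \frac{-11 + M}{2 M}$ ($l{\left(M \right)} = \frac{M - 11}{M + M} = \frac{-11 + M}{2 M}$)
$Y{\left(n \right)} = -303 + n + n^{2}$ ($Y{\left(n \right)} = \left(n^{2} + - \frac{303}{n} n\right) + n = \left(n^{2} - 303\right) + n = \left(-303 + n^{2}\right) + n = -303 + n + n^{2}$)
$- Y{\left(l{\left(15 \right)} \right)} = - (-303 + \frac{-11 + 15}{2 \cdot 15} + \left(\frac{-11 + 15}{2 \cdot 15}\right)^{2}) = - (-303 + \frac{1}{2} \cdot \frac{1}{15} \cdot 4 + \left(\frac{1}{2} \cdot \frac{1}{15} \cdot 4\right)^{2}) = - (-303 + \frac{2}{15} + \left(\frac{2}{15}\right)^{2}) = - (-303 + \frac{2}{15} + \frac{4}{225}) = \left(-1\right) \left(- \frac{68141}{225}\right) = \frac{68141}{225}$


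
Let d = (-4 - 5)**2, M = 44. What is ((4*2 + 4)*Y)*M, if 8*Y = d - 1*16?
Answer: 4290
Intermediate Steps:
d = 81 (d = (-9)**2 = 81)
Y = 65/8 (Y = (81 - 1*16)/8 = (81 - 16)/8 = (1/8)*65 = 65/8 ≈ 8.1250)
((4*2 + 4)*Y)*M = ((4*2 + 4)*(65/8))*44 = ((8 + 4)*(65/8))*44 = (12*(65/8))*44 = (195/2)*44 = 4290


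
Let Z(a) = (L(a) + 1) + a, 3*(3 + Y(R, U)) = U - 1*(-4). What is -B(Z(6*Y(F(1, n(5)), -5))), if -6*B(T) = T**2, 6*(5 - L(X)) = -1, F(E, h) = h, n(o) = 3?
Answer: 6889/216 ≈ 31.894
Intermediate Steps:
L(X) = 31/6 (L(X) = 5 - 1/6*(-1) = 5 + 1/6 = 31/6)
Y(R, U) = -5/3 + U/3 (Y(R, U) = -3 + (U - 1*(-4))/3 = -3 + (U + 4)/3 = -3 + (4 + U)/3 = -3 + (4/3 + U/3) = -5/3 + U/3)
Z(a) = 37/6 + a (Z(a) = (31/6 + 1) + a = 37/6 + a)
B(T) = -T**2/6
-B(Z(6*Y(F(1, n(5)), -5))) = -(-1)*(37/6 + 6*(-5/3 + (1/3)*(-5)))**2/6 = -(-1)*(37/6 + 6*(-5/3 - 5/3))**2/6 = -(-1)*(37/6 + 6*(-10/3))**2/6 = -(-1)*(37/6 - 20)**2/6 = -(-1)*(-83/6)**2/6 = -(-1)*6889/(6*36) = -1*(-6889/216) = 6889/216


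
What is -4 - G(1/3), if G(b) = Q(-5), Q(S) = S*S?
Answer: -29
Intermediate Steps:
Q(S) = S**2
G(b) = 25 (G(b) = (-5)**2 = 25)
-4 - G(1/3) = -4 - 1*25 = -4 - 25 = -29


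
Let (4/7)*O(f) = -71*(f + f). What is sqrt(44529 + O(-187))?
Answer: sqrt(363994)/2 ≈ 301.66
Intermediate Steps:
O(f) = -497*f/2 (O(f) = 7*(-71*(f + f))/4 = 7*(-142*f)/4 = -497*f/2)
sqrt(44529 + O(-187)) = sqrt(44529 - 497/2*(-187)) = sqrt(44529 + 92939/2) = sqrt(181997/2) = sqrt(363994)/2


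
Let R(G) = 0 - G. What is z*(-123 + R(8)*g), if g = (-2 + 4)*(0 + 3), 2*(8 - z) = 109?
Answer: 15903/2 ≈ 7951.5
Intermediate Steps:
z = -93/2 (z = 8 - ½*109 = 8 - 109/2 = -93/2 ≈ -46.500)
R(G) = -G
g = 6 (g = 2*3 = 6)
z*(-123 + R(8)*g) = -93*(-123 - 1*8*6)/2 = -93*(-123 - 8*6)/2 = -93*(-123 - 48)/2 = -93/2*(-171) = 15903/2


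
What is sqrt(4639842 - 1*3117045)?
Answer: sqrt(1522797) ≈ 1234.0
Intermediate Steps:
sqrt(4639842 - 1*3117045) = sqrt(4639842 - 3117045) = sqrt(1522797)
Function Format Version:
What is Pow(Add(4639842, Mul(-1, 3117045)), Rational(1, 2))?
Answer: Pow(1522797, Rational(1, 2)) ≈ 1234.0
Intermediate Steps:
Pow(Add(4639842, Mul(-1, 3117045)), Rational(1, 2)) = Pow(Add(4639842, -3117045), Rational(1, 2)) = Pow(1522797, Rational(1, 2))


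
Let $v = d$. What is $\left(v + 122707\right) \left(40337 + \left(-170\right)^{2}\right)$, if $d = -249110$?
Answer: $-8751764511$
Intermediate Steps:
$v = -249110$
$\left(v + 122707\right) \left(40337 + \left(-170\right)^{2}\right) = \left(-249110 + 122707\right) \left(40337 + \left(-170\right)^{2}\right) = - 126403 \left(40337 + 28900\right) = \left(-126403\right) 69237 = -8751764511$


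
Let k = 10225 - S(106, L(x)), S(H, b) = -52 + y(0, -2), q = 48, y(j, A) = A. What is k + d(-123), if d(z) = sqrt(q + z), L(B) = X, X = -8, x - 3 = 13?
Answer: 10279 + 5*I*sqrt(3) ≈ 10279.0 + 8.6602*I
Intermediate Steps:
x = 16 (x = 3 + 13 = 16)
L(B) = -8
S(H, b) = -54 (S(H, b) = -52 - 2 = -54)
d(z) = sqrt(48 + z)
k = 10279 (k = 10225 - 1*(-54) = 10225 + 54 = 10279)
k + d(-123) = 10279 + sqrt(48 - 123) = 10279 + sqrt(-75) = 10279 + 5*I*sqrt(3)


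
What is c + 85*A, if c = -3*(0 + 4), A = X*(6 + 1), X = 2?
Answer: 1178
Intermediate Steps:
A = 14 (A = 2*(6 + 1) = 2*7 = 14)
c = -12 (c = -3*4 = -12)
c + 85*A = -12 + 85*14 = -12 + 1190 = 1178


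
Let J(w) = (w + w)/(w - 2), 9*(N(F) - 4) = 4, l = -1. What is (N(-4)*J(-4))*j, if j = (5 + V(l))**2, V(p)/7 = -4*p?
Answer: 19360/3 ≈ 6453.3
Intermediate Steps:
N(F) = 40/9 (N(F) = 4 + (1/9)*4 = 4 + 4/9 = 40/9)
V(p) = -28*p (V(p) = 7*(-4*p) = -28*p)
j = 1089 (j = (5 - 28*(-1))**2 = (5 + 28)**2 = 33**2 = 1089)
J(w) = 2*w/(-2 + w) (J(w) = (2*w)/(-2 + w) = 2*w/(-2 + w))
(N(-4)*J(-4))*j = (40*(2*(-4)/(-2 - 4))/9)*1089 = (40*(2*(-4)/(-6))/9)*1089 = (40*(2*(-4)*(-1/6))/9)*1089 = ((40/9)*(4/3))*1089 = (160/27)*1089 = 19360/3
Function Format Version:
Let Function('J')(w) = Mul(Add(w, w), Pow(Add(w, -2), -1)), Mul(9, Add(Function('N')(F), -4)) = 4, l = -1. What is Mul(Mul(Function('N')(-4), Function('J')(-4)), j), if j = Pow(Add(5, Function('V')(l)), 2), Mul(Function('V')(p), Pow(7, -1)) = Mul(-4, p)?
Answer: Rational(19360, 3) ≈ 6453.3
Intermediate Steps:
Function('N')(F) = Rational(40, 9) (Function('N')(F) = Add(4, Mul(Rational(1, 9), 4)) = Add(4, Rational(4, 9)) = Rational(40, 9))
Function('V')(p) = Mul(-28, p) (Function('V')(p) = Mul(7, Mul(-4, p)) = Mul(-28, p))
j = 1089 (j = Pow(Add(5, Mul(-28, -1)), 2) = Pow(Add(5, 28), 2) = Pow(33, 2) = 1089)
Function('J')(w) = Mul(2, w, Pow(Add(-2, w), -1)) (Function('J')(w) = Mul(Mul(2, w), Pow(Add(-2, w), -1)) = Mul(2, w, Pow(Add(-2, w), -1)))
Mul(Mul(Function('N')(-4), Function('J')(-4)), j) = Mul(Mul(Rational(40, 9), Mul(2, -4, Pow(Add(-2, -4), -1))), 1089) = Mul(Mul(Rational(40, 9), Mul(2, -4, Pow(-6, -1))), 1089) = Mul(Mul(Rational(40, 9), Mul(2, -4, Rational(-1, 6))), 1089) = Mul(Mul(Rational(40, 9), Rational(4, 3)), 1089) = Mul(Rational(160, 27), 1089) = Rational(19360, 3)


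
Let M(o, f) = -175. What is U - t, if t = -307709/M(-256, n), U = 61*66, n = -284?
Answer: 396841/175 ≈ 2267.7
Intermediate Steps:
U = 4026
t = 307709/175 (t = -307709/(-175) = -307709*(-1/175) = 307709/175 ≈ 1758.3)
U - t = 4026 - 1*307709/175 = 4026 - 307709/175 = 396841/175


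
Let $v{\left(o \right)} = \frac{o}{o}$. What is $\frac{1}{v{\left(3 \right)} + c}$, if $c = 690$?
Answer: $\frac{1}{691} \approx 0.0014472$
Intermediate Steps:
$v{\left(o \right)} = 1$
$\frac{1}{v{\left(3 \right)} + c} = \frac{1}{1 + 690} = \frac{1}{691}$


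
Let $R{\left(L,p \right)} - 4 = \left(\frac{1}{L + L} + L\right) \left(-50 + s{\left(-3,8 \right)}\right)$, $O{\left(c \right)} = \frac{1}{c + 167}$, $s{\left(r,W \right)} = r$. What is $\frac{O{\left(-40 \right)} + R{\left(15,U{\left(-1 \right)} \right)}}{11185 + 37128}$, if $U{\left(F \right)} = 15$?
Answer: $- \frac{3020411}{184072530} \approx -0.016409$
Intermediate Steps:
$O{\left(c \right)} = \frac{1}{167 + c}$
$R{\left(L,p \right)} = 4 - 53 L - \frac{53}{2 L}$ ($R{\left(L,p \right)} = 4 + \left(\frac{1}{L + L} + L\right) \left(-50 - 3\right) = 4 + \left(\frac{1}{2 L} + L\right) \left(-53\right) = 4 + \left(L + \frac{1}{2 L}\right) \left(-53\right) = 4 - \left(53 L + \frac{53}{2 L}\right) = 4 - 53 L - \frac{53}{2 L}$)
$\frac{O{\left(-40 \right)} + R{\left(15,U{\left(-1 \right)} \right)}}{11185 + 37128} = \frac{\frac{1}{167 - 40} - \left(791 + \frac{53}{30}\right)}{11185 + 37128} = \frac{\frac{1}{127} - \frac{23783}{30}}{48313} = \left(\frac{1}{127} - \frac{23783}{30}\right) \frac{1}{48313} = \left(- \frac{3020411}{3810}\right) \frac{1}{48313} = - \frac{3020411}{184072530}$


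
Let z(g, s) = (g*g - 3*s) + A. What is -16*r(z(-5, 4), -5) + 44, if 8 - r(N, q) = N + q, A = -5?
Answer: -36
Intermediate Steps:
z(g, s) = -5 + g² - 3*s (z(g, s) = (g*g - 3*s) - 5 = (g² - 3*s) - 5 = -5 + g² - 3*s)
r(N, q) = 8 - N - q (r(N, q) = 8 - (N + q) = 8 + (-N - q) = 8 - N - q)
-16*r(z(-5, 4), -5) + 44 = -16*(8 - (-5 + (-5)² - 3*4) - 1*(-5)) + 44 = -16*(8 - (-5 + 25 - 12) + 5) + 44 = -16*(8 - 1*8 + 5) + 44 = -16*(8 - 8 + 5) + 44 = -16*5 + 44 = -80 + 44 = -36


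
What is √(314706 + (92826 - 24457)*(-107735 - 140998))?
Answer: 7*I*√347047179 ≈ 1.304e+5*I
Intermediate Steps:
√(314706 + (92826 - 24457)*(-107735 - 140998)) = √(314706 + 68369*(-248733)) = √(314706 - 17005626477) = √(-17005311771) = 7*I*√347047179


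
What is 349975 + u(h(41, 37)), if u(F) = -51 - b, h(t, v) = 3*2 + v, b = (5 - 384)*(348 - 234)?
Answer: 393130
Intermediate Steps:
b = -43206 (b = -379*114 = -43206)
h(t, v) = 6 + v
u(F) = 43155 (u(F) = -51 - 1*(-43206) = -51 + 43206 = 43155)
349975 + u(h(41, 37)) = 349975 + 43155 = 393130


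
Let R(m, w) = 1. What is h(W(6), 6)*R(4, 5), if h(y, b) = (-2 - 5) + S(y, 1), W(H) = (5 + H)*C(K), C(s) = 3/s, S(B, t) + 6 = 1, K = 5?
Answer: -12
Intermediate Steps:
S(B, t) = -5 (S(B, t) = -6 + 1 = -5)
W(H) = 3 + 3*H/5 (W(H) = (5 + H)*(3/5) = (5 + H)*(3*(⅕)) = (5 + H)*(⅗) = 3 + 3*H/5)
h(y, b) = -12 (h(y, b) = (-2 - 5) - 5 = -7 - 5 = -12)
h(W(6), 6)*R(4, 5) = -12*1 = -12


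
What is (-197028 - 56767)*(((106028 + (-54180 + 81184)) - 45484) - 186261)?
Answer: 25052865835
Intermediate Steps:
(-197028 - 56767)*(((106028 + (-54180 + 81184)) - 45484) - 186261) = -253795*(((106028 + 27004) - 45484) - 186261) = -253795*((133032 - 45484) - 186261) = -253795*(87548 - 186261) = -253795*(-98713) = 25052865835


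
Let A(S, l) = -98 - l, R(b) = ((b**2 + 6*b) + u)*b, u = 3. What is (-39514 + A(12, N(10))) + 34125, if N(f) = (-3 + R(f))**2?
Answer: -2652616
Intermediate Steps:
R(b) = b*(3 + b**2 + 6*b) (R(b) = ((b**2 + 6*b) + 3)*b = (3 + b**2 + 6*b)*b = b*(3 + b**2 + 6*b))
N(f) = (-3 + f*(3 + f**2 + 6*f))**2
(-39514 + A(12, N(10))) + 34125 = (-39514 + (-98 - (-3 + 10*(3 + 10**2 + 6*10))**2)) + 34125 = (-39514 + (-98 - (-3 + 10*(3 + 100 + 60))**2)) + 34125 = (-39514 + (-98 - (-3 + 10*163)**2)) + 34125 = (-39514 + (-98 - (-3 + 1630)**2)) + 34125 = (-39514 + (-98 - 1*1627**2)) + 34125 = (-39514 + (-98 - 1*2647129)) + 34125 = (-39514 + (-98 - 2647129)) + 34125 = (-39514 - 2647227) + 34125 = -2686741 + 34125 = -2652616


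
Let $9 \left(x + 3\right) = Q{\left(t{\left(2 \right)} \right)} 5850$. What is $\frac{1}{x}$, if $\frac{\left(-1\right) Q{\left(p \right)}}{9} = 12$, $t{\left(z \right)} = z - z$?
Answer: $- \frac{1}{70203} \approx -1.4244 \cdot 10^{-5}$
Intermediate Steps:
$t{\left(z \right)} = 0$
$Q{\left(p \right)} = -108$ ($Q{\left(p \right)} = \left(-9\right) 12 = -108$)
$x = -70203$ ($x = -3 + \frac{\left(-108\right) 5850}{9} = -3 + \frac{1}{9} \left(-631800\right) = -3 - 70200 = -70203$)
$\frac{1}{x} = \frac{1}{-70203} = - \frac{1}{70203}$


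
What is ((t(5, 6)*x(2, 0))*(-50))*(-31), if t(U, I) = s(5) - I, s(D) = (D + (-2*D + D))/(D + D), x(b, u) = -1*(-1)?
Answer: -9300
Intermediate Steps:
x(b, u) = 1
s(D) = 0 (s(D) = (D - D)/((2*D)) = 0*(1/(2*D)) = 0)
t(U, I) = -I (t(U, I) = 0 - I = -I)
((t(5, 6)*x(2, 0))*(-50))*(-31) = ((-1*6*1)*(-50))*(-31) = (-6*1*(-50))*(-31) = -6*(-50)*(-31) = 300*(-31) = -9300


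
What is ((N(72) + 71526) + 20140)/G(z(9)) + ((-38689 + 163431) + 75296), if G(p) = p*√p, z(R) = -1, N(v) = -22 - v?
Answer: 200038 + 91572*I ≈ 2.0004e+5 + 91572.0*I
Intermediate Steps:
G(p) = p^(3/2)
((N(72) + 71526) + 20140)/G(z(9)) + ((-38689 + 163431) + 75296) = (((-22 - 1*72) + 71526) + 20140)/((-1)^(3/2)) + ((-38689 + 163431) + 75296) = (((-22 - 72) + 71526) + 20140)/((-I)) + (124742 + 75296) = ((-94 + 71526) + 20140)*I + 200038 = (71432 + 20140)*I + 200038 = 91572*I + 200038 = 200038 + 91572*I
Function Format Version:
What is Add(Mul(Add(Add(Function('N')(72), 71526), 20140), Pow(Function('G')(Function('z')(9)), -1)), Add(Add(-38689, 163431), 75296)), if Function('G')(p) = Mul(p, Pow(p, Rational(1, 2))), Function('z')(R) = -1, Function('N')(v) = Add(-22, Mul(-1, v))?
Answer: Add(200038, Mul(91572, I)) ≈ Add(2.0004e+5, Mul(91572., I))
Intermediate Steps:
Function('G')(p) = Pow(p, Rational(3, 2))
Add(Mul(Add(Add(Function('N')(72), 71526), 20140), Pow(Function('G')(Function('z')(9)), -1)), Add(Add(-38689, 163431), 75296)) = Add(Mul(Add(Add(Add(-22, Mul(-1, 72)), 71526), 20140), Pow(Pow(-1, Rational(3, 2)), -1)), Add(Add(-38689, 163431), 75296)) = Add(Mul(Add(Add(Add(-22, -72), 71526), 20140), Pow(Mul(-1, I), -1)), Add(124742, 75296)) = Add(Mul(Add(Add(-94, 71526), 20140), I), 200038) = Add(Mul(Add(71432, 20140), I), 200038) = Add(Mul(91572, I), 200038) = Add(200038, Mul(91572, I))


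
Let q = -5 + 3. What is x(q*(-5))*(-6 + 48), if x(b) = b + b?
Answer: 840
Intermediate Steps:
q = -2
x(b) = 2*b
x(q*(-5))*(-6 + 48) = (2*(-2*(-5)))*(-6 + 48) = (2*10)*42 = 20*42 = 840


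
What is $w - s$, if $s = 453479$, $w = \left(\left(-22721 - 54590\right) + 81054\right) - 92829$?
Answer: $-542565$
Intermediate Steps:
$w = -89086$ ($w = \left(-77311 + 81054\right) - 92829 = 3743 - 92829 = -89086$)
$w - s = -89086 - 453479 = -542565$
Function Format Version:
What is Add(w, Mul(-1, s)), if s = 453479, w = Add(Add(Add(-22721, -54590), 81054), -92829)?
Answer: -542565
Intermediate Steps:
w = -89086 (w = Add(Add(-77311, 81054), -92829) = Add(3743, -92829) = -89086)
Add(w, Mul(-1, s)) = Add(-89086, Mul(-1, 453479)) = Add(-89086, -453479) = -542565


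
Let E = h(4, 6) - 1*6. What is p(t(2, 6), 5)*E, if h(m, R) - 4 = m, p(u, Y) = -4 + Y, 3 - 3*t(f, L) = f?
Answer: 2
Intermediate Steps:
t(f, L) = 1 - f/3
h(m, R) = 4 + m
E = 2 (E = (4 + 4) - 1*6 = 8 - 6 = 2)
p(t(2, 6), 5)*E = (-4 + 5)*2 = 1*2 = 2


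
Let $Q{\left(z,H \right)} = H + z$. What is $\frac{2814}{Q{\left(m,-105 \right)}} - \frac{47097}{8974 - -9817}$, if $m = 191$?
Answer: $\frac{567762}{18791} \approx 30.215$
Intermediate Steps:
$\frac{2814}{Q{\left(m,-105 \right)}} - \frac{47097}{8974 - -9817} = \frac{2814}{-105 + 191} - \frac{47097}{8974 - -9817} = \frac{2814}{86} - \frac{47097}{8974 + 9817} = 2814 \cdot \frac{1}{86} - \frac{47097}{18791} = \frac{1407}{43} - \frac{47097}{18791} = \frac{567762}{18791}$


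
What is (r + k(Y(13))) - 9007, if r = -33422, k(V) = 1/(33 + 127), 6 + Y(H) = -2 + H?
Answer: -6788639/160 ≈ -42429.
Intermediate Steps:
Y(H) = -8 + H (Y(H) = -6 + (-2 + H) = -8 + H)
k(V) = 1/160
(r + k(Y(13))) - 9007 = (-33422 + 1/160) - 9007 = -5347519/160 - 9007 = -6788639/160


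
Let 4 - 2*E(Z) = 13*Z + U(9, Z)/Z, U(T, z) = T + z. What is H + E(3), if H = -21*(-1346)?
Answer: 56493/2 ≈ 28247.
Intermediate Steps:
H = 28266
E(Z) = 2 - 13*Z/2 - (9 + Z)/(2*Z) (E(Z) = 2 - (13*Z + (9 + Z)/Z)/2 = 2 + (-13*Z/2 - (9 + Z)/(2*Z)) = 2 - 13*Z/2 - (9 + Z)/(2*Z))
H + E(3) = 28266 + (½)*(-9 - 13*3² + 3*3)/3 = 28266 + (½)*(⅓)*(-9 - 13*9 + 9) = 28266 + (½)*(⅓)*(-9 - 117 + 9) = 28266 + (½)*(⅓)*(-117) = 28266 - 39/2 = 56493/2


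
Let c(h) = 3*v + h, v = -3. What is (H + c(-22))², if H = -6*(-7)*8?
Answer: 93025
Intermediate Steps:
c(h) = -9 + h (c(h) = 3*(-3) + h = -9 + h)
H = 336 (H = 42*8 = 336)
(H + c(-22))² = (336 + (-9 - 22))² = (336 - 31)² = 305² = 93025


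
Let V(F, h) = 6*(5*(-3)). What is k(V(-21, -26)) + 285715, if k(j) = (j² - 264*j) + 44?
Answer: 317619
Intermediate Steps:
V(F, h) = -90 (V(F, h) = 6*(-15) = -90)
k(j) = 44 + j² - 264*j
k(V(-21, -26)) + 285715 = (44 + (-90)² - 264*(-90)) + 285715 = (44 + 8100 + 23760) + 285715 = 31904 + 285715 = 317619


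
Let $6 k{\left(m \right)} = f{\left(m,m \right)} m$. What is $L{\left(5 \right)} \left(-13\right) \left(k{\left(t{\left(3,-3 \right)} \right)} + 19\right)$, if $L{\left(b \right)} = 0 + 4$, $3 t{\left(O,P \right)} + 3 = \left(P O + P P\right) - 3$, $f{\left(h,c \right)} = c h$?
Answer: $- \frac{2756}{3} \approx -918.67$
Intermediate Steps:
$t{\left(O,P \right)} = -2 + \frac{P^{2}}{3} + \frac{O P}{3}$ ($t{\left(O,P \right)} = -1 + \frac{\left(P O + P P\right) - 3}{3} = -1 + \frac{\left(O P + P^{2}\right) - 3}{3} = -1 + \frac{\left(P^{2} + O P\right) - 3}{3} = -1 + \frac{-3 + P^{2} + O P}{3} = -1 + \left(-1 + \frac{P^{2}}{3} + \frac{O P}{3}\right) = -2 + \frac{P^{2}}{3} + \frac{O P}{3}$)
$k{\left(m \right)} = \frac{m^{3}}{6}$ ($k{\left(m \right)} = \frac{m m m}{6} = \frac{m^{2} m}{6} = \frac{m^{3}}{6}$)
$L{\left(b \right)} = 4$
$L{\left(5 \right)} \left(-13\right) \left(k{\left(t{\left(3,-3 \right)} \right)} + 19\right) = 4 \left(-13\right) \left(\frac{\left(-2 + \frac{\left(-3\right)^{2}}{3} + \frac{1}{3} \cdot 3 \left(-3\right)\right)^{3}}{6} + 19\right) = - 52 \left(\frac{\left(-2 + \frac{1}{3} \cdot 9 - 3\right)^{3}}{6} + 19\right) = - 52 \left(\frac{\left(-2 + 3 - 3\right)^{3}}{6} + 19\right) = - 52 \left(\frac{\left(-2\right)^{3}}{6} + 19\right) = - 52 \left(\frac{1}{6} \left(-8\right) + 19\right) = - 52 \left(- \frac{4}{3} + 19\right) = \left(-52\right) \frac{53}{3} = - \frac{2756}{3}$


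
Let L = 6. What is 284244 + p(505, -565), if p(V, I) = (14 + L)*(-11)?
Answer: 284024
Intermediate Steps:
p(V, I) = -220 (p(V, I) = (14 + 6)*(-11) = 20*(-11) = -220)
284244 + p(505, -565) = 284244 - 220 = 284024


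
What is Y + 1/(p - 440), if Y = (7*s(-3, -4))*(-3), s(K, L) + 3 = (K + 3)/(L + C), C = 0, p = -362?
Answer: 50525/802 ≈ 62.999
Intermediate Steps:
s(K, L) = -3 + (3 + K)/L (s(K, L) = -3 + (K + 3)/(L + 0) = -3 + (3 + K)/L)
Y = 63 (Y = (7*((3 - 3 - 3*(-4))/(-4)))*(-3) = (7*(-(3 - 3 + 12)/4))*(-3) = (7*(-¼*12))*(-3) = (7*(-3))*(-3) = -21*(-3) = 63)
Y + 1/(p - 440) = 63 + 1/(-362 - 440) = 63 + 1/(-802) = 63 - 1/802 = 50525/802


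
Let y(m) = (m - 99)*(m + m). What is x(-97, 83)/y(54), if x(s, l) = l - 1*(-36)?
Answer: -119/4860 ≈ -0.024486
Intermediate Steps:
y(m) = 2*m*(-99 + m) (y(m) = (-99 + m)*(2*m) = 2*m*(-99 + m))
x(s, l) = 36 + l (x(s, l) = l + 36 = 36 + l)
x(-97, 83)/y(54) = (36 + 83)/((2*54*(-99 + 54))) = 119/((2*54*(-45))) = 119/(-4860) = 119*(-1/4860) = -119/4860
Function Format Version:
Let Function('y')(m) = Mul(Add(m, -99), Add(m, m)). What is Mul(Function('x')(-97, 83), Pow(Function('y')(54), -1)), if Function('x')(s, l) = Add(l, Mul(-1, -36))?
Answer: Rational(-119, 4860) ≈ -0.024486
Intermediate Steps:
Function('y')(m) = Mul(2, m, Add(-99, m)) (Function('y')(m) = Mul(Add(-99, m), Mul(2, m)) = Mul(2, m, Add(-99, m)))
Function('x')(s, l) = Add(36, l) (Function('x')(s, l) = Add(l, 36) = Add(36, l))
Mul(Function('x')(-97, 83), Pow(Function('y')(54), -1)) = Mul(Add(36, 83), Pow(Mul(2, 54, Add(-99, 54)), -1)) = Mul(119, Pow(Mul(2, 54, -45), -1)) = Mul(119, Pow(-4860, -1)) = Mul(119, Rational(-1, 4860)) = Rational(-119, 4860)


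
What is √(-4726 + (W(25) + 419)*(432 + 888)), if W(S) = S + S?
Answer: √614354 ≈ 783.81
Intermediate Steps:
W(S) = 2*S
√(-4726 + (W(25) + 419)*(432 + 888)) = √(-4726 + (2*25 + 419)*(432 + 888)) = √(-4726 + (50 + 419)*1320) = √(-4726 + 469*1320) = √(-4726 + 619080) = √614354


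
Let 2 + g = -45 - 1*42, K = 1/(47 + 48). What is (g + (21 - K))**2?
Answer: 41744521/9025 ≈ 4625.4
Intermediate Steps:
K = 1/95 ≈ 0.010526
g = -89 (g = -2 + (-45 - 1*42) = -2 + (-45 - 42) = -2 - 87 = -89)
(g + (21 - K))**2 = (-89 + (21 - 1*1/95))**2 = (-89 + (21 - 1/95))**2 = (-89 + 1994/95)**2 = (-6461/95)**2 = 41744521/9025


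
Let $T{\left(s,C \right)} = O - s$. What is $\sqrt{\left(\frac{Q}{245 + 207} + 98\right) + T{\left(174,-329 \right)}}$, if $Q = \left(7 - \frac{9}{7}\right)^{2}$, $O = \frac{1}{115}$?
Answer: $\frac{i \sqrt{628202249785}}{90965} \approx 8.7132 i$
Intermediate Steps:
$O = \frac{1}{115} \approx 0.0086956$
$Q = \frac{1600}{49}$ ($Q = \left(7 - \frac{9}{7}\right)^{2} = \left(\frac{40}{7}\right)^{2} = \frac{1600}{49} \approx 32.653$)
$T{\left(s,C \right)} = \frac{1}{115} - s$
$\sqrt{\left(\frac{Q}{245 + 207} + 98\right) + T{\left(174,-329 \right)}} = \sqrt{\left(\frac{1}{245 + 207} \cdot \frac{1600}{49} + 98\right) + \left(\frac{1}{115} - 174\right)} = \sqrt{\left(\frac{1}{452} \cdot \frac{1600}{49} + 98\right) + \left(\frac{1}{115} - 174\right)} = \sqrt{\left(\frac{1}{452} \cdot \frac{1600}{49} + 98\right) - \frac{20009}{115}} = \sqrt{\left(\frac{400}{5537} + 98\right) - \frac{20009}{115}} = \sqrt{\frac{543026}{5537} - \frac{20009}{115}} = \sqrt{- \frac{48341843}{636755}} = \frac{i \sqrt{628202249785}}{90965}$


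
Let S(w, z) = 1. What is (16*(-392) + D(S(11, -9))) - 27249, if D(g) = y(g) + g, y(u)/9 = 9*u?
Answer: -33439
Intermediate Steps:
y(u) = 81*u (y(u) = 9*(9*u) = 81*u)
D(g) = 82*g (D(g) = 81*g + g = 82*g)
(16*(-392) + D(S(11, -9))) - 27249 = (16*(-392) + 82*1) - 27249 = (-6272 + 82) - 27249 = -6190 - 27249 = -33439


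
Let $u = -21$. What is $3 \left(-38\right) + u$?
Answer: $-135$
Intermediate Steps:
$3 \left(-38\right) + u = 3 \left(-38\right) - 21 = -114 - 21 = -135$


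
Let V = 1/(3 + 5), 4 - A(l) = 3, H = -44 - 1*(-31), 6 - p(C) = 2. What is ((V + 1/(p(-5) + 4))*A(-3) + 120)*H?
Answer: -6253/4 ≈ -1563.3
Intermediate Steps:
p(C) = 4 (p(C) = 6 - 1*2 = 6 - 2 = 4)
H = -13 (H = -44 + 31 = -13)
A(l) = 1 (A(l) = 4 - 1*3 = 4 - 3 = 1)
V = ⅛ (V = 1/8 = ⅛ ≈ 0.12500)
((V + 1/(p(-5) + 4))*A(-3) + 120)*H = ((⅛ + 1/(4 + 4))*1 + 120)*(-13) = ((⅛ + 1/8)*1 + 120)*(-13) = ((⅛ + ⅛)*1 + 120)*(-13) = ((¼)*1 + 120)*(-13) = (¼ + 120)*(-13) = (481/4)*(-13) = -6253/4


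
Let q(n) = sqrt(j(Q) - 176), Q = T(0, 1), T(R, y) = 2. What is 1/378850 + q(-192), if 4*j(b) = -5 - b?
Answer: 1/378850 + 3*I*sqrt(79)/2 ≈ 2.6396e-6 + 13.332*I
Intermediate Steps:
Q = 2
j(b) = -5/4 - b/4 (j(b) = (-5 - b)/4 = -5/4 - b/4)
q(n) = 3*I*sqrt(79)/2 (q(n) = sqrt((-5/4 - 1/4*2) - 176) = sqrt((-5/4 - 1/2) - 176) = sqrt(-7/4 - 176) = sqrt(-711/4) = 3*I*sqrt(79)/2)
1/378850 + q(-192) = 1/378850 + 3*I*sqrt(79)/2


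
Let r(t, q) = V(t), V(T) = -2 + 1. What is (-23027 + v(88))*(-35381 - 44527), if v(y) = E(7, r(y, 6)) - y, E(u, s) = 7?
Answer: 1846514064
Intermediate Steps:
V(T) = -1
r(t, q) = -1
v(y) = 7 - y
(-23027 + v(88))*(-35381 - 44527) = (-23027 + (7 - 1*88))*(-35381 - 44527) = (-23027 + (7 - 88))*(-79908) = (-23027 - 81)*(-79908) = -23108*(-79908) = 1846514064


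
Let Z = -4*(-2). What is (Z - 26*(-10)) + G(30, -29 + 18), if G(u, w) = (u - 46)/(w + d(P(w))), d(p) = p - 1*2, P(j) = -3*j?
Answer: 1336/5 ≈ 267.20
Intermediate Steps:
d(p) = -2 + p (d(p) = p - 2 = -2 + p)
Z = 8
G(u, w) = (-46 + u)/(-2 - 2*w) (G(u, w) = (u - 46)/(w + (-2 - 3*w)) = (-46 + u)/(-2 - 2*w))
(Z - 26*(-10)) + G(30, -29 + 18) = (8 - 26*(-10)) + (46 - 1*30)/(2*(1 + (-29 + 18))) = (8 + 260) + (46 - 30)/(2*(1 - 11)) = 268 + (1/2)*16/(-10) = 268 + (1/2)*(-1/10)*16 = 268 - 4/5 = 1336/5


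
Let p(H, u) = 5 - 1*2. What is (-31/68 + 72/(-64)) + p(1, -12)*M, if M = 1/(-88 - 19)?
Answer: -23413/14552 ≈ -1.6089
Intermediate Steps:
p(H, u) = 3 (p(H, u) = 5 - 2 = 3)
M = -1/107 (M = 1/(-107) = -1/107 ≈ -0.0093458)
(-31/68 + 72/(-64)) + p(1, -12)*M = (-31/68 + 72/(-64)) + 3*(-1/107) = (-31*1/68 + 72*(-1/64)) - 3/107 = (-31/68 - 9/8) - 3/107 = -215/136 - 3/107 = -23413/14552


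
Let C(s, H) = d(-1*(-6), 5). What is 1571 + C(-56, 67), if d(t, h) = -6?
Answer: 1565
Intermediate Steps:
C(s, H) = -6
1571 + C(-56, 67) = 1571 - 6 = 1565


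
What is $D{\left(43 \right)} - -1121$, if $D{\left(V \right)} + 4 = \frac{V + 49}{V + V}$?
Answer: $\frac{48077}{43} \approx 1118.1$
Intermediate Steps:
$D{\left(V \right)} = -4 + \frac{49 + V}{2 V}$ ($D{\left(V \right)} = -4 + \frac{V + 49}{V + V} = -4 + \frac{49 + V}{2 V}$)
$D{\left(43 \right)} - -1121 = \frac{7 \left(7 - 43\right)}{2 \cdot 43} - -1121 = \frac{7}{2} \cdot \frac{1}{43} \left(7 - 43\right) + 1121 = \frac{7}{2} \cdot \frac{1}{43} \left(-36\right) + 1121 = - \frac{126}{43} + 1121 = \frac{48077}{43}$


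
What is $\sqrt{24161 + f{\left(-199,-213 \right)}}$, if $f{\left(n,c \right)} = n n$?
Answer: $\sqrt{63762} \approx 252.51$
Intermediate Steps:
$f{\left(n,c \right)} = n^{2}$
$\sqrt{24161 + f{\left(-199,-213 \right)}} = \sqrt{24161 + \left(-199\right)^{2}} = \sqrt{24161 + 39601} = \sqrt{63762}$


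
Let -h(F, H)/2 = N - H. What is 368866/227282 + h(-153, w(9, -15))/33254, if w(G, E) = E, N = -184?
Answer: 237367140/145346839 ≈ 1.6331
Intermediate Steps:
h(F, H) = 368 + 2*H (h(F, H) = -2*(-184 - H) = 368 + 2*H)
368866/227282 + h(-153, w(9, -15))/33254 = 368866/227282 + (368 + 2*(-15))/33254 = 368866*(1/227282) + (368 - 30)*(1/33254) = 184433/113641 + 338*(1/33254) = 184433/113641 + 13/1279 = 237367140/145346839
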